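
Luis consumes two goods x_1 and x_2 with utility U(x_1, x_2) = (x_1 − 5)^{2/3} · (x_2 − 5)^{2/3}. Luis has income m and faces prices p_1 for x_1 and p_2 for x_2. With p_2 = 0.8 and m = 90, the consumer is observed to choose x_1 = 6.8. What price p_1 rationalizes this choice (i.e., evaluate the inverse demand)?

p_1 = 10

Let x_1' = x_1−5, x_2' = x_2−5. MRS = x_2'/x_1' = p_1/p_2.
After buying the subsistence bundle (5, 5), a share 0.5 of the remaining income goes to x_1: x_1* = 5 + 0.5·(m − 5p_1 − 5p_2)/p_1.
Set x_1* = 6.8 in the demand function and solve for p_1: p_1 = 10.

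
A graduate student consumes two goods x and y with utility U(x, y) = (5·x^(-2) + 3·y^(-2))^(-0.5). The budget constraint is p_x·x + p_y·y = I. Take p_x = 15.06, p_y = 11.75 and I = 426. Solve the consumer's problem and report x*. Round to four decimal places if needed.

MU_x ∝ 5·x^(-3), MU_y ∝ 3·y^(-3), so MRS = (5/3)·(y/x)^(3) = p_x/p_y.
Hence y/x = ((3/5)·p_x/p_y)^(1/(3)), i.e. raised to the 1/3 power.
With the ratio pinned down, the budget gives x* = I/(p_x + p_y·(y/x)) and y* = (y/x)·x*.
Numerically y/x = 0.916177, so x* = 426/(15.06 + 11.75·0.916177) = 16.4956.

x* = 16.4956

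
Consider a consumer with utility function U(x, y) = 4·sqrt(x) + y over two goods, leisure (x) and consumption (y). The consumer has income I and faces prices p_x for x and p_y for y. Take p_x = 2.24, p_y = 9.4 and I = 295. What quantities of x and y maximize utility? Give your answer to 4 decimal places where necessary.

Plugging in: x* = (2·9.4/2.24)² = 70.4401, y* = 14.5973.

x* = 70.4401, y* = 14.5973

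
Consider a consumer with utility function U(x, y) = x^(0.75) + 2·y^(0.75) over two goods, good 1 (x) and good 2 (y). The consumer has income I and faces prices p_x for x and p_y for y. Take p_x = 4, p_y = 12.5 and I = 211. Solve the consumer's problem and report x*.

MRS = MU_x/MU_y = (1/2)·(y/x)^(0.25). Set equal to p_x/p_y.
Hence y/x = (2·p_x/p_y)^(1/(0.25)), i.e. raised to the 4 power.
With the ratio pinned down, the budget gives x* = I/(p_x + p_y·(y/x)) and y* = (y/x)·x*.
Numerically y/x = 0.167772, so x* = 211/(4 + 12.5·0.167772) = 34.6063.

x* = 34.6063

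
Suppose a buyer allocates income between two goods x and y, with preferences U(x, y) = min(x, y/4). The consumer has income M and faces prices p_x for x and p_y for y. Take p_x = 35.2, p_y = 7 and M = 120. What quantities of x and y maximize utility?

x* = 1.8987, y* = 7.5949

Leontief preferences: the optimum is at the kink where x/1 = y/4, i.e. y = 4·x.
Budget: p_x·x + p_y·4·x = M, so (p_x + 4·p_y)·x = M.
Demand: x*(p_x,p_y,M) = M/(p_x + 4·p_y), y* = 4·M/(p_x + 4·p_y).
Here 35.2 + 4·7 = 63.2, giving x* = 1.8987 and y* = 7.5949.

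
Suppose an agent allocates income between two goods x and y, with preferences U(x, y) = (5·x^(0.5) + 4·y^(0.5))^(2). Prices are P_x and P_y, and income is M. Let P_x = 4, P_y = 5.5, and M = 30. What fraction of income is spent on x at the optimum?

MRS = MU_x/MU_y = (5/4)·(y/x)^(0.5). Set equal to P_x/P_y.
Solve for the ratio: y/x = [(4/5)·P_x/P_y]^(2).
Substitute y = (y/x)·x into the budget: x* = M/(P_x + P_y·(y/x)).
Numerically y/x = 0.338512, so x* = 30/(4 + 5.5·0.338512) = 5.1179 and y* = 0.338512·5.1179 = 1.7325.
Expenditure on x: 4·5.1179 = 20.4715; share = 0.6824.

share on x = 0.6824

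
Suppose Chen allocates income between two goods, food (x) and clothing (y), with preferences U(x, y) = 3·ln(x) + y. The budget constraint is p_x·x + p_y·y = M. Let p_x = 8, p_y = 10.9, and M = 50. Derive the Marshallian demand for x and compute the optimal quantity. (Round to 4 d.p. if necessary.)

So x*(p_x,p_y) = 3·p_y/p_x, independent of income; and y* = (M − 3·p_y)/p_y.
At the given prices: x* = 3·10.9/8 = 4.0875.

x* = 4.0875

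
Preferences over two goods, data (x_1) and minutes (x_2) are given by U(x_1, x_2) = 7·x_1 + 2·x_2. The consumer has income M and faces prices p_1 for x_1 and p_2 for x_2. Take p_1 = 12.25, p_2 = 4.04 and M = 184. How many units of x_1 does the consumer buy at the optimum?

x_1* = 15.0204

Perfect substitutes: compare marginal utility per dollar. 7/p_1 vs 2/p_2 → 0.5714 vs 0.495.
x_1 gives more utility per dollar, so spend all income on x_1: x_1* = M/p_1, x_2* = 0.
Numerically: x_1* = 15.0204, x_2* = 0.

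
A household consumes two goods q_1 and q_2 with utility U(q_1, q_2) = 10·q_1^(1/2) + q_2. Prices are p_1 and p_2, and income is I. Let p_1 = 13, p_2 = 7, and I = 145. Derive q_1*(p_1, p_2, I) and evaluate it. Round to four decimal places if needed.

q_1* = 7.2485

MU_q_1 = 5/√q_1, MU_q_2 = 1. Tangency: 5/√q_1 = p_1/p_2.
Solve: √q_1 = 5·p_2/p_1, so q_1*(p_1,p_2) = (5·p_2/p_1)², and q_2* = (I − p_1·q_1*)/p_2.
Plugging in: q_1* = (5·7/13)² = 7.2485.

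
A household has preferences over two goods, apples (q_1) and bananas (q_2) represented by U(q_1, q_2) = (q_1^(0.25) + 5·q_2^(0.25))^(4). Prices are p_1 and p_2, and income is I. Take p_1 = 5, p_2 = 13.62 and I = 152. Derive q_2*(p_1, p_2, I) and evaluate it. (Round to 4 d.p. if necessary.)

With the ratio pinned down, the budget gives q_1* = I/(p_1 + p_2·(q_2/q_1)) and q_2* = (q_2/q_1)·q_1*.
Numerically q_2/q_1 = 2.247418, so q_1* = 152/(5 + 13.62·2.247418) = 4.2685 and q_2* = 2.247418·4.2685 = 9.5931.

q_2* = 9.5931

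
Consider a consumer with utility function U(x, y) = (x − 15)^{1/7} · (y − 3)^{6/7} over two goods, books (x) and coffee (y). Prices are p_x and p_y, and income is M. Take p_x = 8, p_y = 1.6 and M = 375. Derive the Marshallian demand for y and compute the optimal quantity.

y* = 137.0357

Let x' = x−15, y' = y−3. MRS = (1/6)·y'/x' = p_x/p_y.
After buying the subsistence bundle (15, 3), a share 1/7 of the remaining income goes to x: x* = 15 + 1/7·(M − 15p_x − 3p_y)/p_x.
Discretionary income = 375 − 15·8 − 3·1.6 = 250.2; y* = 3 + 6/7·250.2/1.6 = 137.0357.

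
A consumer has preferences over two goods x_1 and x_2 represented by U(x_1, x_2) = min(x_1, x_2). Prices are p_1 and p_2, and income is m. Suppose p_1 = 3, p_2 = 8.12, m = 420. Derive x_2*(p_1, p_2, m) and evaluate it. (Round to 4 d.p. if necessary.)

Leontief preferences: the optimum is at the kink where x_1/1 = x_2/1, i.e. x_2 = x_1.
Budget: p_1·x_1 + p_2·x_1 = m, so (p_1 + p_2)·x_1 = m.
Demand: x_1*(p_1,p_2,m) = m/(p_1 + p_2), x_2* = m/(p_1 + p_2).
Here 3 + 8.12 = 11.12, giving x_2* = 37.7698.

x_2* = 37.7698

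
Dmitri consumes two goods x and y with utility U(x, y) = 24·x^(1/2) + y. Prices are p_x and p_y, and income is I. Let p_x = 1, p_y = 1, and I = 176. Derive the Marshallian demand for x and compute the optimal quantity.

MU_x = 12/√x, MU_y = 1. Tangency: 12/√x = p_x/p_y.
Thus x* = (12·p_y/p_x)² — independent of I — with the rest of income spent on y.
Plugging in: x* = (12·1/1)² = 144.

x* = 144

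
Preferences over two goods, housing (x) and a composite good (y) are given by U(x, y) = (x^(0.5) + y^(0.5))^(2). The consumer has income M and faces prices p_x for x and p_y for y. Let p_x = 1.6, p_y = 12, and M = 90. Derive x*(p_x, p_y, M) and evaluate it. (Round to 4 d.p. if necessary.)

x* = 49.6324

MU_x ∝ x^(-0.5), MU_y ∝ y^(-0.5), so MRS = (y/x)^(0.5) = p_x/p_y.
Solve for the ratio: y/x = [p_x/p_y]^(2).
Substitute y = (y/x)·x into the budget: x* = M/(p_x + p_y·(y/x)).
Numerically y/x = 0.017778, so x* = 90/(1.6 + 12·0.017778) = 49.6324.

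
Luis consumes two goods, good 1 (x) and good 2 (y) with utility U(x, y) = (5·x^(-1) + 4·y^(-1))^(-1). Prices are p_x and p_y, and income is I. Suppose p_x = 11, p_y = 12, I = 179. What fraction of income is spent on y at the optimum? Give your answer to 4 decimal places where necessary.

Substitute y = (y/x)·x into the budget: x* = I/(p_x + p_y·(y/x)).
Numerically y/x = 0.856349, so x* = 179/(11 + 12·0.856349) = 8.4132 and y* = 0.856349·8.4132 = 7.2046.
Expenditure on y: 12·7.2046 = 86.4552; share = 0.483.

share on y = 0.483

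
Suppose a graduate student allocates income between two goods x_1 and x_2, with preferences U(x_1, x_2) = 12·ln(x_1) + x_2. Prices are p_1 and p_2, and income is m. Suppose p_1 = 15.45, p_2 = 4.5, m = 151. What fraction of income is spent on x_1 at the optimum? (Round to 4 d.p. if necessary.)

MU_x_1 = 12/x_1, MU_x_2 = 1. Tangency: 12/x_1 = p_1/p_2.
So x_1*(p_1,p_2) = 12·p_2/p_1, independent of income; and x_2* = (m − 12·p_2)/p_2.
At the given prices: x_1* = 12·4.5/15.45 = 3.4951, and x_2* = 21.5556.
Expenditure on x_1: 15.45·3.4951 = 54; share = 0.3576.

share on x_1 = 0.3576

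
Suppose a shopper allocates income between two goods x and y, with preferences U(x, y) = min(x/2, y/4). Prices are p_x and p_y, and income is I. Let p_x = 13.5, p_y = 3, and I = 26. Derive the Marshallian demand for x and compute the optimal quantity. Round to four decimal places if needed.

Demand: x*(p_x,p_y,I) = 2·I/(2·p_x + 4·p_y), y* = 4·I/(2·p_x + 4·p_y).
Here 2·13.5 + 4·3 = 39, giving x* = 1.3333.

x* = 1.3333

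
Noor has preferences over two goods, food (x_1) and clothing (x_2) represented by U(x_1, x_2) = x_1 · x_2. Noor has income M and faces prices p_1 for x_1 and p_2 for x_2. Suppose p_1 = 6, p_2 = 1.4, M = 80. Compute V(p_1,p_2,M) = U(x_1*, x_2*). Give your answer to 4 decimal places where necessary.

MU_x_1/MU_x_2 = (x_2)/(x_1); tangency sets this equal to p_1/p_2.
So p_2·x_2 = p_1·x_1; combined with the budget, a share 0.5 of income goes to x_1.
Demand: x_1*(p_1,p_2,M) = 0.5·M/p_1 and x_2* = 0.5·M/p_2.
At p_1=6, p_2=1.4, M=80: x_1* = 0.5·80/6 = 6.6667, x_2* = 28.5714.
Utility at the optimum: U(6.6667, 28.5714) = 190.4762.

V = 190.4762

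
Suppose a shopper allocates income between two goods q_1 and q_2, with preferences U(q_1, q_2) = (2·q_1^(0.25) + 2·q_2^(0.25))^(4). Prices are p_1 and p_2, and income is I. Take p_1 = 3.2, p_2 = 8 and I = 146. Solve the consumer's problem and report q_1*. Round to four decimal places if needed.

MU_q_1 ∝ 2·q_1^(-0.75), MU_q_2 ∝ 2·q_2^(-0.75), so MRS = (q_2/q_1)^(0.75) = p_1/p_2.
Solve for the ratio: q_2/q_1 = [p_1/p_2]^(4/3).
Substitute q_2 = (q_2/q_1)·q_1 into the budget: q_1* = I/(p_1 + p_2·(q_2/q_1)).
Numerically q_2/q_1 = 0.294723, so q_1* = 146/(3.2 + 8·0.294723) = 26.2695.

q_1* = 26.2695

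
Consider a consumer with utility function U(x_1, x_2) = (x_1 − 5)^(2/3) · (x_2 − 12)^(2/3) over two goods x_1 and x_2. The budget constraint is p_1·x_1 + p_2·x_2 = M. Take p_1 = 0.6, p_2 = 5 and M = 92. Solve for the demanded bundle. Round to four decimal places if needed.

This is Cobb-Douglas in (x_1−5, x_2−12): tangency gives 2/3·p_2·(x_2−12) = 2/3·p_1·(x_1−5).
Substituting into the budget: x_1* = 5 + 0.5·(M − 5·p_1 − 12·p_2)/p_1, and x_2* = 12 + 0.5·(…)/p_2.
Discretionary income = 92 − 5·0.6 − 12·5 = 29; x_1* = 5 + 0.5·29/0.6 = 29.1667; x_2* = 12 + 0.5·29/5 = 14.9.

x_1* = 29.1667, x_2* = 14.9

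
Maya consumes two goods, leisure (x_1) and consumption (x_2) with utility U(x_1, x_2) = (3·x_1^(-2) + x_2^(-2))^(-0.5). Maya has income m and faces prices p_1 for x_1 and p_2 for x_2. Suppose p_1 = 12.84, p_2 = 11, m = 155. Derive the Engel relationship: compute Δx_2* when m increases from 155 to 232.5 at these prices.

MU_x_1 ∝ 3·x_1^(-3), MU_x_2 ∝ x_2^(-3), so MRS = 3·(x_2/x_1)^(3) = p_1/p_2.
Hence x_2/x_1 = ((1/3)·p_1/p_2)^(1/(3)), i.e. raised to the 1/3 power.
With the ratio pinned down, the budget gives x_1* = m/(p_1 + p_2·(x_2/x_1)) and x_2* = (x_2/x_1)·x_1*.
Numerically x_2/x_1 = 0.730046, so x_1* = 155/(12.84 + 11·0.730046) = 7.4267 and x_2* = 0.730046·7.4267 = 5.4219.
At m' = 232.5: x_2* = 8.1328. Change: 8.1328 − 5.4219 = 2.7109.

Δx_2* = 2.7109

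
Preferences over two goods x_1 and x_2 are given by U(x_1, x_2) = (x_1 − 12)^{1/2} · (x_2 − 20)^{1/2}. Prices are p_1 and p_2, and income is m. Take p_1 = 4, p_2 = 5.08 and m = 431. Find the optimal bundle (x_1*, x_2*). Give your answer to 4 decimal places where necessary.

MRS = (x_2−20)/(x_1−12). Tangency with p_1/p_2 gives x_2−20 = (p_1/p_2)·(x_1−12).
Substituting into the budget: x_1* = 12 + 0.5·(m − 12·p_1 − 20·p_2)/p_1, and x_2* = 20 + 0.5·(…)/p_2.
Discretionary income = 431 − 12·4 − 20·5.08 = 281.4; x_1* = 12 + 0.5·281.4/4 = 47.175; x_2* = 20 + 0.5·281.4/5.08 = 47.6969.

x_1* = 47.175, x_2* = 47.6969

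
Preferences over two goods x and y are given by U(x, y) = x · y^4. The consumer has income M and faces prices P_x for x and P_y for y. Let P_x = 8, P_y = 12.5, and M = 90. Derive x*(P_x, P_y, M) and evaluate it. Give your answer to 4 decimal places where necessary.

x* = 2.25

At P_x=8, P_y=12.5, M=90: x* = 0.2·90/8 = 2.25.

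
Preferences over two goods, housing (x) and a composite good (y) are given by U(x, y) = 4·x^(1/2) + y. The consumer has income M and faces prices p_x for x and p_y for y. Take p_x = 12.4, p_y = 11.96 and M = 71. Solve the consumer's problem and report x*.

x* = 3.7212

MU_x = 2/√x, MU_y = 1. Tangency: 2/√x = p_x/p_y.
Solve: √x = 2·p_y/p_x, so x*(p_x,p_y) = (2·p_y/p_x)², and y* = (M − p_x·x*)/p_y.
Plugging in: x* = (2·11.96/12.4)² = 3.7212.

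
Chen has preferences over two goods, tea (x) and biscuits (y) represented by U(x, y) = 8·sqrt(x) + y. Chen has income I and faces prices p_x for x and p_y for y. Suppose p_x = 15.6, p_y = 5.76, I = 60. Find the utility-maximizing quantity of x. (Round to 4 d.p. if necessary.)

MU_x = 4/√x, MU_y = 1. Tangency: 4/√x = p_x/p_y.
Thus x* = (4·p_y/p_x)² — independent of I — with the rest of income spent on y.
Plugging in: x* = (4·5.76/15.6)² = 2.1813.

x* = 2.1813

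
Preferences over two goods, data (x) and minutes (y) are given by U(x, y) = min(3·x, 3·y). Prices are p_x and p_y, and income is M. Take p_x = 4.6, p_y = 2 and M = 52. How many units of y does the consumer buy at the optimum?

y* = 7.8788

Leontief preferences: the optimum is at the kink where x/3 = y/3, i.e. y = x.
Budget: p_x·x + p_y·x = M, so (3·p_x + 3·p_y)·x = 3·M.
Demand: x*(p_x,p_y,M) = 3·M/(3·p_x + 3·p_y), y* = 3·M/(3·p_x + 3·p_y).
Here 3·4.6 + 3·2 = 19.8, giving y* = 7.8788.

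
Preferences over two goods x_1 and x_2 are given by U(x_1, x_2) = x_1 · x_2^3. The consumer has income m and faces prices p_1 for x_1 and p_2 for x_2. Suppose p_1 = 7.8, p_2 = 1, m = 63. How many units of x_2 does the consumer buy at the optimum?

x_2* = 47.25

MU_x_1/MU_x_2 = (x_2)/(3·x_1); tangency sets this equal to p_1/p_2.
Rearranging, p_2·x_2 = 3·p_1·x_1. Substituting into the budget gives p_1·x_1·(1 + 3) = m.
Demand: x_1*(p_1,p_2,m) = 0.25·m/p_1 and x_2* = 0.75·m/p_2.
At p_1=7.8, p_2=1, m=63: x_2* = 0.75·63/1 = 47.25.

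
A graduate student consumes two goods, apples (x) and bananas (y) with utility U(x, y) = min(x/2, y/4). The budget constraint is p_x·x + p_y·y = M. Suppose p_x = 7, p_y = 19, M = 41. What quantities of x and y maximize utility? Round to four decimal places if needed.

Leontief preferences: the optimum is at the kink where x/2 = y/4, i.e. y = 2·x.
Budget: p_x·x + p_y·2·x = M, so (2·p_x + 4·p_y)·x = 2·M.
Demand: x*(p_x,p_y,M) = 2·M/(2·p_x + 4·p_y), y* = 4·M/(2·p_x + 4·p_y).
Here 2·7 + 4·19 = 90, giving x* = 0.9111 and y* = 1.8222.

x* = 0.9111, y* = 1.8222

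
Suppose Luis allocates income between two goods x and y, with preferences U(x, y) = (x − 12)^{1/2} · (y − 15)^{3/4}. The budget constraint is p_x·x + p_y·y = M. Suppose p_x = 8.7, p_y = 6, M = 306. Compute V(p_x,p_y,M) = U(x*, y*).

V = 13.8309

MRS = (2/3)·(y−15)/(x−12). Tangency with p_x/p_y gives y−15 = (3/2)·(p_x/p_y)·(x−12).
After buying the subsistence bundle (12, 15), a share 0.4 of the remaining income goes to x: x* = 12 + 0.4·(M − 12p_x − 15p_y)/p_x.
Discretionary income = 306 − 12·8.7 − 15·6 = 111.6; x* = 12 + 0.4·111.6/8.7 = 17.131; y* = 15 + 0.6·111.6/6 = 26.16.
Utility at the optimum: U(17.131, 26.16) = 13.8309.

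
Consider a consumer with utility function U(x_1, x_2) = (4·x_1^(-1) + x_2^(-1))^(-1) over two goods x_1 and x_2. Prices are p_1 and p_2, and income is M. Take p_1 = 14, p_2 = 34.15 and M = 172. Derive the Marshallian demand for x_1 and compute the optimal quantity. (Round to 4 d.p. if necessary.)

From the CES first-order condition, 4·(x_2/x_1)^(2) = p_1/p_2.
Hence x_2/x_1 = ((1/4)·p_1/p_2)^(1/(2)), i.e. raised to the 0.5 power.
With the ratio pinned down, the budget gives x_1* = M/(p_1 + p_2·(x_2/x_1)) and x_2* = (x_2/x_1)·x_1*.
Numerically x_2/x_1 = 0.320139, so x_1* = 172/(14 + 34.15·0.320139) = 6.8986.

x_1* = 6.8986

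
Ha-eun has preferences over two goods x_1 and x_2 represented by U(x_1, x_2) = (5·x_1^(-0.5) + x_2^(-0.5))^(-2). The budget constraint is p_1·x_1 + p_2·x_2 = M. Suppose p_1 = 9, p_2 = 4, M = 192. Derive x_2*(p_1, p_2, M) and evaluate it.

x_2* = 9.9347

Numerically x_2/x_1 = 0.58723, so x_1* = 192/(9 + 4·0.58723) = 16.9179 and x_2* = 0.58723·16.9179 = 9.9347.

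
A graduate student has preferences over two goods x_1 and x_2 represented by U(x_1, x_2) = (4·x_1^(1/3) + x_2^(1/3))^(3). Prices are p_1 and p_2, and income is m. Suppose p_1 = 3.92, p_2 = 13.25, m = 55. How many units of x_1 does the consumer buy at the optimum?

MRS = MU_x_1/MU_x_2 = 4·(x_2/x_1)^(2/3). Set equal to p_1/p_2.
Solve for the ratio: x_2/x_1 = [(1/4)·p_1/p_2]^(1.5).
Substitute x_2 = (x_2/x_1)·x_1 into the budget: x_1* = m/(p_1 + p_2·(x_2/x_1)).
Numerically x_2/x_1 = 0.020115, so x_1* = 55/(3.92 + 13.25·0.020115) = 13.1374.

x_1* = 13.1374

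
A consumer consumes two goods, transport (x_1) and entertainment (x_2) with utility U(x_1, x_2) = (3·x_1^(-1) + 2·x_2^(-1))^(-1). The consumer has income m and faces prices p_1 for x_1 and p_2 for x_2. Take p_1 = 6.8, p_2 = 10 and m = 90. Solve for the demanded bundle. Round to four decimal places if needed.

MRS = MU_x_1/MU_x_2 = (3/2)·(x_2/x_1)^(2). Set equal to p_1/p_2.
Solve for the ratio: x_2/x_1 = [(2/3)·p_1/p_2]^(0.5).
Substitute x_2 = (x_2/x_1)·x_1 into the budget: x_1* = m/(p_1 + p_2·(x_2/x_1)).
Numerically x_2/x_1 = 0.6733, so x_1* = 90/(6.8 + 10·0.6733) = 6.6504 and x_2* = 0.6733·6.6504 = 4.4777.

x_1* = 6.6504, x_2* = 4.4777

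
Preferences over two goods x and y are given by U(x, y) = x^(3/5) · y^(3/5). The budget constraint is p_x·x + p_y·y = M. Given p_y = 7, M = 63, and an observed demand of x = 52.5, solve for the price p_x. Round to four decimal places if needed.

p_x = 0.6

Tangency: MRS = y/x = p_x/p_y.
Rearranging, p_y·y = p_x·x. Substituting into the budget gives p_x·x·(1 + 1) = M.
Demand: x*(p_x,p_y,M) = 0.5·M/p_x and y* = 0.5·M/p_y.
Set x* = 52.5 in the demand function and solve for p_x: p_x = 0.6.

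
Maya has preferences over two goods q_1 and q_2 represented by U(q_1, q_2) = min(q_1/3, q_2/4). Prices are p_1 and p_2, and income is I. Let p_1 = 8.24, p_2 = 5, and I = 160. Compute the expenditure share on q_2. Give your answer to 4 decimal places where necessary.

share on q_2 = 0.4472

With perfect complements, no substitution: consume in ratio q_1:q_2 = 3:4.
Budget: p_1·q_1 + p_2·(4/3)·q_1 = I, so (3·p_1 + 4·p_2)·q_1 = 3·I.
Demand: q_1*(p_1,p_2,I) = 3·I/(3·p_1 + 4·p_2), q_2* = 4·I/(3·p_1 + 4·p_2).
Here 3·8.24 + 4·5 = 44.72, giving q_1* = 10.7335 and q_2* = 14.3113.
Expenditure on q_2: 5·14.3113 = 71.5564; share = 0.4472.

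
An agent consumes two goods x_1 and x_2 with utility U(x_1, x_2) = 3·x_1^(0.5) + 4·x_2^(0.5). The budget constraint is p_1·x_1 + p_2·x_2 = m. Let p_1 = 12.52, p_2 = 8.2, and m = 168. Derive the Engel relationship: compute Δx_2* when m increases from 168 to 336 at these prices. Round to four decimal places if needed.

From the CES first-order condition, (3/4)·(x_2/x_1)^(0.5) = p_1/p_2.
Hence x_2/x_1 = ((4/3)·p_1/p_2)^(1/(0.5)), i.e. raised to the 2 power.
Substitute x_2 = (x_2/x_1)·x_1 into the budget: x_1* = m/(p_1 + p_2·(x_2/x_1)).
Numerically x_2/x_1 = 4.144369, so x_1* = 168/(12.52 + 8.2·4.144369) = 3.6126 and x_2* = 4.144369·3.6126 = 14.972.
At m' = 336: x_2* = 29.9439. Change: 29.9439 − 14.972 = 14.972.

Δx_2* = 14.972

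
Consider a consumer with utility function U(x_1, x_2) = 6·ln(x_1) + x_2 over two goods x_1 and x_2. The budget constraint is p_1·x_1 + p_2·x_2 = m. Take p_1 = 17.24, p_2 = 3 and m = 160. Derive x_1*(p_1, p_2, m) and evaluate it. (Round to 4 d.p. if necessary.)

Set MRS = p_1/p_2: (6/x_1)/1 = p_1/p_2.
So x_1*(p_1,p_2) = 6·p_2/p_1, independent of income; and x_2* = (m − 6·p_2)/p_2.
At the given prices: x_1* = 6·3/17.24 = 1.0441.

x_1* = 1.0441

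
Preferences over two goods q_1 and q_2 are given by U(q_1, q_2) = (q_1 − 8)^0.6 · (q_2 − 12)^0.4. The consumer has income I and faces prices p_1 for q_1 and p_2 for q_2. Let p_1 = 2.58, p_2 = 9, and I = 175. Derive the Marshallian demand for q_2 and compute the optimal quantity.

q_2* = 14.0604

This is Cobb-Douglas in (q_1−8, q_2−12): tangency gives 0.6·p_2·(q_2−12) = 0.4·p_1·(q_1−8).
Substituting into the budget: q_1* = 8 + 0.6·(I − 8·p_1 − 12·p_2)/p_1, and q_2* = 12 + 0.4·(…)/p_2.
Discretionary income = 175 − 8·2.58 − 12·9 = 46.36; q_2* = 12 + 0.4·46.36/9 = 14.0604.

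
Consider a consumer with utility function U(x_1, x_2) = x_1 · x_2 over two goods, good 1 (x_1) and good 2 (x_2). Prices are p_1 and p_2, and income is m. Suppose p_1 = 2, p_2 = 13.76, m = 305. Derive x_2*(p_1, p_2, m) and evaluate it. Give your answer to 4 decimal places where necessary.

x_2* = 11.0828

The MRS is x_2/x_1. Set MRS = p_1/p_2.
Rearranging, p_2·x_2 = p_1·x_1. Substituting into the budget gives p_1·x_1·(1 + 1) = m.
Demand: x_1*(p_1,p_2,m) = 0.5·m/p_1 and x_2* = 0.5·m/p_2.
At p_1=2, p_2=13.76, m=305: x_2* = 0.5·305/13.76 = 11.0828.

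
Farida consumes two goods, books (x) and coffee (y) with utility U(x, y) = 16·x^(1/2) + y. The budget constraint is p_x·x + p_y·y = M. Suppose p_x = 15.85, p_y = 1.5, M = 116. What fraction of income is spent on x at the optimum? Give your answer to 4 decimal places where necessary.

share on x = 0.0783

MU_x = 8/√x, MU_y = 1. Tangency: 8/√x = p_x/p_y.
Solve: √x = 8·p_y/p_x, so x*(p_x,p_y) = (8·p_y/p_x)², and y* = (M − p_x·x*)/p_y.
Plugging in: x* = (8·1.5/15.85)² = 0.5732, y* = 71.2766.
Expenditure on x: 15.85·0.5732 = 9.0852; share = 0.0783.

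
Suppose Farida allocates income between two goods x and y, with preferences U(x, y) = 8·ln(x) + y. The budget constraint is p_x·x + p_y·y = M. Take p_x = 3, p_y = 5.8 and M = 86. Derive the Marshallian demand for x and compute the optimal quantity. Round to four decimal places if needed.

Set MRS = p_x/p_y: (8/x)/1 = p_x/p_y.
So x*(p_x,p_y) = 8·p_y/p_x, independent of income; and y* = (M − 8·p_y)/p_y.
At the given prices: x* = 8·5.8/3 = 15.4667.

x* = 15.4667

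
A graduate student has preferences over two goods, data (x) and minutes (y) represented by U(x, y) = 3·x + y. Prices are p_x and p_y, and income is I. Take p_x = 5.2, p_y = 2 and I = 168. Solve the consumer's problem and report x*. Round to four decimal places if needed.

x* = 32.3077

Linear utility — the consumer picks whichever good has higher MU/price: 3/5.2 = 0.5769 vs 1/2 = 0.5.
x gives more utility per dollar, so spend all income on x: x* = I/p_x, y* = 0.
Numerically: x* = 32.3077, y* = 0.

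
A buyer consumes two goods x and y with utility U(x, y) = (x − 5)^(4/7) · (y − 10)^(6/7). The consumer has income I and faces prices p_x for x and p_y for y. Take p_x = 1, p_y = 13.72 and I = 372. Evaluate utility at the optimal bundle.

V = 95.7044

Substituting into the budget: x* = 5 + 0.4·(I − 5·p_x − 10·p_y)/p_x, and y* = 10 + 0.6·(…)/p_y.
Discretionary income = 372 − 5·1 − 10·13.72 = 229.8; x* = 5 + 0.4·229.8/1 = 96.92; y* = 10 + 0.6·229.8/13.72 = 20.0496.
Utility at the optimum: U(96.92, 20.0496) = 95.7044.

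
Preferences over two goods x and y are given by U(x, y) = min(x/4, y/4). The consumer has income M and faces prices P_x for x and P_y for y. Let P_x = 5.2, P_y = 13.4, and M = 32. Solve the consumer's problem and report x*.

Demand: x*(P_x,P_y,M) = 4·M/(4·P_x + 4·P_y), y* = 4·M/(4·P_x + 4·P_y).
Here 4·5.2 + 4·13.4 = 74.4, giving x* = 1.7204.

x* = 1.7204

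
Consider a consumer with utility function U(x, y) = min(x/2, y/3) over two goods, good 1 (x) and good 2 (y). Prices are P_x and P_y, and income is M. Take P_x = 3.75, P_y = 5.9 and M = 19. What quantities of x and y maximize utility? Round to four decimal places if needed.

With perfect complements, no substitution: consume in ratio x:y = 2:3.
Budget: P_x·x + P_y·(3/2)·x = M, so (2·P_x + 3·P_y)·x = 2·M.
Demand: x*(P_x,P_y,M) = 2·M/(2·P_x + 3·P_y), y* = 3·M/(2·P_x + 3·P_y).
Here 2·3.75 + 3·5.9 = 25.2, giving x* = 1.5079 and y* = 2.2619.

x* = 1.5079, y* = 2.2619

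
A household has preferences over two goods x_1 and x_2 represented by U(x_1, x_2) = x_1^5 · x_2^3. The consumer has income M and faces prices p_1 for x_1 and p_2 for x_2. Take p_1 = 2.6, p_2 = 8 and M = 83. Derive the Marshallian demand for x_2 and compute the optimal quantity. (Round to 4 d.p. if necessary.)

At p_1=2.6, p_2=8, M=83: x_2* = 0.375·83/8 = 3.8906.

x_2* = 3.8906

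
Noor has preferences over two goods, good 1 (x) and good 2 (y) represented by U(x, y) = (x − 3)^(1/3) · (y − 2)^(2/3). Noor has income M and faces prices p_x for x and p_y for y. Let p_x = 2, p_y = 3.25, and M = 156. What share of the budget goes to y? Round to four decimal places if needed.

After buying the subsistence bundle (3, 2), a share 1/3 of the remaining income goes to x: x* = 3 + 1/3·(M − 3p_x − 2p_y)/p_x.
Discretionary income = 156 − 3·2 − 2·3.25 = 143.5; x* = 3 + 1/3·143.5/2 = 26.9167; y* = 2 + 2/3·143.5/3.25 = 31.4359.
Expenditure on y: 3.25·31.4359 = 102.1667; share = 0.6549.

share on y = 0.6549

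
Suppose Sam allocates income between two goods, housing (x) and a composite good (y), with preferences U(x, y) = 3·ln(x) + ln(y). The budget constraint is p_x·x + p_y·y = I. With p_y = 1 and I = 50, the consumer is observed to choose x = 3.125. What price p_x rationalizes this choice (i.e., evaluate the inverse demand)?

p_x = 12

The MRS is 3·y/x. Set MRS = p_x/p_y.
So 3·p_y·y = p_x·x; combined with the budget, a share 0.75 of income goes to x.
Demand: x*(p_x,p_y,I) = 0.75·I/p_x and y* = 0.25·I/p_y.
Set x* = 3.125 in the demand function and solve for p_x: p_x = 12.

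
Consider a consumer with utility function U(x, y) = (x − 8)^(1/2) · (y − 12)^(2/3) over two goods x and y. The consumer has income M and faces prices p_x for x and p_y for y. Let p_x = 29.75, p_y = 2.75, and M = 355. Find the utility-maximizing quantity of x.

x* = 9.2101

Let x' = x−8, y' = y−12. MRS = (3/4)·y'/x' = p_x/p_y.
After buying the subsistence bundle (8, 12), a share 3/7 of the remaining income goes to x: x* = 8 + 3/7·(M − 8p_x − 12p_y)/p_x.
Discretionary income = 355 − 8·29.75 − 12·2.75 = 84; x* = 8 + 3/7·84/29.75 = 9.2101.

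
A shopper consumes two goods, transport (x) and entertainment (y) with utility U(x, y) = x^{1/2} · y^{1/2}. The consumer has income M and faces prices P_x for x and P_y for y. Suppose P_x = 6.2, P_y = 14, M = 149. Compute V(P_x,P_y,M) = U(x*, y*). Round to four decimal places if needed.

V = 7.9964

At P_x=6.2, P_y=14, M=149: x* = 0.5·149/6.2 = 12.0161, y* = 5.3214.
Utility at the optimum: U(12.0161, 5.3214) = 7.9964.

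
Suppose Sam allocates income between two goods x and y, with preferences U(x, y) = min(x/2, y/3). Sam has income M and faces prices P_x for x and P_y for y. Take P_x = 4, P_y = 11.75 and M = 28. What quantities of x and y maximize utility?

With perfect complements, no substitution: consume in ratio x:y = 2:3.
Budget: P_x·x + P_y·(3/2)·x = M, so (2·P_x + 3·P_y)·x = 2·M.
Demand: x*(P_x,P_y,M) = 2·M/(2·P_x + 3·P_y), y* = 3·M/(2·P_x + 3·P_y).
Here 2·4 + 3·11.75 = 43.25, giving x* = 1.2948 and y* = 1.9422.

x* = 1.2948, y* = 1.9422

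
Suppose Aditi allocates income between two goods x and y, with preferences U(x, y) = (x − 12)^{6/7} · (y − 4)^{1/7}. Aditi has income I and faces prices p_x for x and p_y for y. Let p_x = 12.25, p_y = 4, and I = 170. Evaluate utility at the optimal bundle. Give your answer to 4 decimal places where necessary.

V = 0.4449

Let x' = x−12, y' = y−4. MRS = 6·y'/x' = p_x/p_y.
Substituting into the budget: x* = 12 + 6/7·(I − 12·p_x − 4·p_y)/p_x, and y* = 4 + 1/7·(…)/p_y.
Discretionary income = 170 − 12·12.25 − 4·4 = 7; x* = 12 + 6/7·7/12.25 = 12.4898; y* = 4 + 1/7·7/4 = 4.25.
Utility at the optimum: U(12.4898, 4.25) = 0.4449.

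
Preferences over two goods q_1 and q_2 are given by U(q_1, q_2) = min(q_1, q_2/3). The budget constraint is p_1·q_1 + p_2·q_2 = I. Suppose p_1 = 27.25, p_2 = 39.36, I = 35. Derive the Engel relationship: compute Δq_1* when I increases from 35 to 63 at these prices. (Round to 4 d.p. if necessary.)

Here 27.25 + 3·39.36 = 145.33, giving q_1* = 0.2408.
At I' = 63: q_1* = 0.4335. Change: 0.4335 − 0.2408 = 0.1927.

Δq_1* = 0.1927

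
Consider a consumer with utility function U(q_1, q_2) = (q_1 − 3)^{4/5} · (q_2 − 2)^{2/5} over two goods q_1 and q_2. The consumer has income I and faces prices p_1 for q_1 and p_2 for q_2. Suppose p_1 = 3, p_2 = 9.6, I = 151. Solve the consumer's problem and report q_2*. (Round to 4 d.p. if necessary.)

q_2* = 6.2639

Let q_1' = q_1−3, q_2' = q_2−2. MRS = 2·q_2'/q_1' = p_1/p_2.
After buying the subsistence bundle (3, 2), a share 2/3 of the remaining income goes to q_1: q_1* = 3 + 2/3·(I − 3p_1 − 2p_2)/p_1.
Discretionary income = 151 − 3·3 − 2·9.6 = 122.8; q_2* = 2 + 1/3·122.8/9.6 = 6.2639.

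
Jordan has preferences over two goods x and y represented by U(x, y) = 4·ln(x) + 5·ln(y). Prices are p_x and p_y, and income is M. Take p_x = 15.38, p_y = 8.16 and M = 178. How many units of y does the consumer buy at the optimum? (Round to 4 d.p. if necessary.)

y* = 12.1187

MU_x/MU_y = (4·y)/(5·x); tangency sets this equal to p_x/p_y.
So 4·p_y·y = 5·p_x·x; combined with the budget, a share 4/9 of income goes to x.
Demand: x*(p_x,p_y,M) = 4/9·M/p_x and y* = 5/9·M/p_y.
At p_x=15.38, p_y=8.16, M=178: y* = 5/9·178/8.16 = 12.1187.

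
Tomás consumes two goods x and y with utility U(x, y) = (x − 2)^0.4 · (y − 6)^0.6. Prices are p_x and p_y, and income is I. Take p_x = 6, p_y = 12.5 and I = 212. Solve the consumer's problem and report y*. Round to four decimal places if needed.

This is Cobb-Douglas in (x−2, y−6): tangency gives 0.4·p_y·(y−6) = 0.6·p_x·(x−2).
Substituting into the budget: x* = 2 + 0.4·(I − 2·p_x − 6·p_y)/p_x, and y* = 6 + 0.6·(…)/p_y.
Discretionary income = 212 − 2·6 − 6·12.5 = 125; y* = 6 + 0.6·125/12.5 = 12.

y* = 12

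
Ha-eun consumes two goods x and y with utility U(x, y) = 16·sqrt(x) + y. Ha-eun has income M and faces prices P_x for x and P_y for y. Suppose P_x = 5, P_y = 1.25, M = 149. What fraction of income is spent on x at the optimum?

Utility is quasi-linear in y; the FOC for x is 8/√x = P_x/P_y.
Solve: √x = 8·P_y/P_x, so x*(P_x,P_y) = (8·P_y/P_x)², and y* = (M − P_x·x*)/P_y.
Plugging in: x* = (8·1.25/5)² = 4, y* = 103.2.
Expenditure on x: 5·4 = 20; share = 0.1342.

share on x = 0.1342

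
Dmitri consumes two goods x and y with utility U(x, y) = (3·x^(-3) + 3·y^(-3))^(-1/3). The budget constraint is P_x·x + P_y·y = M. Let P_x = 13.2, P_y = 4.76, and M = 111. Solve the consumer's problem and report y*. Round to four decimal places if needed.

MU_x ∝ 3·x^(-4), MU_y ∝ 3·y^(-4), so MRS = (y/x)^(4) = P_x/P_y.
Hence y/x = (P_x/P_y)^(1/(4)), i.e. raised to the 0.25 power.
With the ratio pinned down, the budget gives x* = M/(P_x + P_y·(y/x)) and y* = (y/x)·x*.
Numerically y/x = 1.290452, so x* = 111/(13.2 + 4.76·1.290452) = 5.7386 and y* = 1.290452·5.7386 = 7.4054.

y* = 7.4054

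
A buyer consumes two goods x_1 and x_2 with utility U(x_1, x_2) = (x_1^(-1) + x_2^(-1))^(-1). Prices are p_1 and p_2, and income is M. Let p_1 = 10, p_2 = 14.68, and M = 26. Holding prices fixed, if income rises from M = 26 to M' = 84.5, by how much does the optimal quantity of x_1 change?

MRS = MU_x_1/MU_x_2 = (x_2/x_1)^(2). Set equal to p_1/p_2.
Hence x_2/x_1 = (p_1/p_2)^(1/(2)), i.e. raised to the 0.5 power.
With the ratio pinned down, the budget gives x_1* = M/(p_1 + p_2·(x_2/x_1)) and x_2* = (x_2/x_1)·x_1*.
Numerically x_2/x_1 = 0.825348, so x_1* = 26/(10 + 14.68·0.825348) = 1.1756.
At M' = 84.5: x_1* = 3.8207. Change: 3.8207 − 1.1756 = 2.6451.

Δx_1* = 2.6451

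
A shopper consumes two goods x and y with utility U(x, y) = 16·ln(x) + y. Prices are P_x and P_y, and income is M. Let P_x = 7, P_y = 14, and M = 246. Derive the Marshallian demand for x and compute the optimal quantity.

MU_x = 16/x, MU_y = 1. Tangency: 16/x = P_x/P_y.
So x*(P_x,P_y) = 16·P_y/P_x, independent of income; and y* = (M − 16·P_y)/P_y.
At the given prices: x* = 16·14/7 = 32.

x* = 32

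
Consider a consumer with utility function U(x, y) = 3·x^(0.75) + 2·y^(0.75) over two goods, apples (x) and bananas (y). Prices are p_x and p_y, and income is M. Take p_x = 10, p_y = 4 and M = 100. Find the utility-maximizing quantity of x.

From the CES first-order condition, (3/2)·(y/x)^(0.25) = p_x/p_y.
Solve for the ratio: y/x = [(2/3)·p_x/p_y]^(4).
With the ratio pinned down, the budget gives x* = M/(p_x + p_y·(y/x)) and y* = (y/x)·x*.
Numerically y/x = 7.716049, so x* = 100/(10 + 4·7.716049) = 2.4471.

x* = 2.4471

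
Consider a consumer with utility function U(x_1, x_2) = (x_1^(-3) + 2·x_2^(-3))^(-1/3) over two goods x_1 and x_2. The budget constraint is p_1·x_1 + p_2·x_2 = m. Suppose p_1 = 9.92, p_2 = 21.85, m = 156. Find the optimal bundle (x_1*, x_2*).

From the CES first-order condition, (1/2)·(x_2/x_1)^(4) = p_1/p_2.
Hence x_2/x_1 = (2·p_1/p_2)^(1/(4)), i.e. raised to the 0.25 power.
Substitute x_2 = (x_2/x_1)·x_1 into the budget: x_1* = m/(p_1 + p_2·(x_2/x_1)).
Numerically x_2/x_1 = 0.976163, so x_1* = 156/(9.92 + 21.85·0.976163) = 4.9921 and x_2* = 0.976163·4.9921 = 4.8731.

x_1* = 4.9921, x_2* = 4.8731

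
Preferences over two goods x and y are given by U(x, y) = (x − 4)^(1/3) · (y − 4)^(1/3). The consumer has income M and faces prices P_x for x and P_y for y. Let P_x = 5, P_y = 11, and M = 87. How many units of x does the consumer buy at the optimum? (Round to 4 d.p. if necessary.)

x* = 6.3

This is Cobb-Douglas in (x−4, y−4): tangency gives 1/3·P_y·(y−4) = 1/3·P_x·(x−4).
After buying the subsistence bundle (4, 4), a share 0.5 of the remaining income goes to x: x* = 4 + 0.5·(M − 4P_x − 4P_y)/P_x.
Discretionary income = 87 − 4·5 − 4·11 = 23; x* = 4 + 0.5·23/5 = 6.3.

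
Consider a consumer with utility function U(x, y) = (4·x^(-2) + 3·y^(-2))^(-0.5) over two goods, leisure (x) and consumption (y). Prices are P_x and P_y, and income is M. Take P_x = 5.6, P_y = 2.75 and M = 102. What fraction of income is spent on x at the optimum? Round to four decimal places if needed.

share on x = 0.6388

MU_x ∝ 4·x^(-3), MU_y ∝ 3·y^(-3), so MRS = (4/3)·(y/x)^(3) = P_x/P_y.
Solve for the ratio: y/x = [(3/4)·P_x/P_y]^(1/3).
Substitute y = (y/x)·x into the budget: x* = M/(P_x + P_y·(y/x)).
Numerically y/x = 1.15161, so x* = 102/(5.6 + 2.75·1.15161) = 11.6346 and y* = 1.15161·11.6346 = 13.3986.
Expenditure on x: 5.6·11.6346 = 65.1539; share = 0.6388.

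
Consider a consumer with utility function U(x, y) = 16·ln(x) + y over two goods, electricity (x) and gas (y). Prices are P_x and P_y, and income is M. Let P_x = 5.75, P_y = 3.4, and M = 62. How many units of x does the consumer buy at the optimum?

MU_x = 16/x, MU_y = 1. Tangency: 16/x = P_x/P_y.
So x*(P_x,P_y) = 16·P_y/P_x, independent of income; and y* = (M − 16·P_y)/P_y.
At the given prices: x* = 16·3.4/5.75 = 9.4609.

x* = 9.4609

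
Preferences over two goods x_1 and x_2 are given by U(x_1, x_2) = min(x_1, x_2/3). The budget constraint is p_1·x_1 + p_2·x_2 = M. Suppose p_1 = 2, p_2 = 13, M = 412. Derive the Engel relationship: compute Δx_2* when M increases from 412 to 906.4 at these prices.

Δx_2* = 36.1756

With perfect complements, no substitution: consume in ratio x_1:x_2 = 1:3.
Budget: p_1·x_1 + p_2·3·x_1 = M, so (p_1 + 3·p_2)·x_1 = M.
Demand: x_1*(p_1,p_2,M) = M/(p_1 + 3·p_2), x_2* = 3·M/(p_1 + 3·p_2).
Here 2 + 3·13 = 41, giving x_2* = 30.1463.
At M' = 906.4: x_2* = 66.322. Change: 66.322 − 30.1463 = 36.1756.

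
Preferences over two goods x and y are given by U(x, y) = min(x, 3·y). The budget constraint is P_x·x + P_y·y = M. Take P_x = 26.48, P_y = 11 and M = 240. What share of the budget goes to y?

With perfect complements, no substitution: consume in ratio x:y = 3:1.
Budget: P_x·x + P_y·(1/3)·x = M, so (3·P_x + P_y)·x = 3·M.
Demand: x*(P_x,P_y,M) = 3·M/(3·P_x + P_y), y* = M/(3·P_x + P_y).
Here 3·26.48 + 11 = 90.44, giving x* = 7.9611 and y* = 2.6537.
Expenditure on y: 11·2.6537 = 29.1906; share = 0.1216.

share on y = 0.1216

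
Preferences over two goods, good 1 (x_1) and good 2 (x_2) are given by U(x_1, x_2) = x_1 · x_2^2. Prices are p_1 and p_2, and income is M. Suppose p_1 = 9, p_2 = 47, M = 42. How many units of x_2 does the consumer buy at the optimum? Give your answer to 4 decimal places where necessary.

x_2* = 0.5957

The MRS is (1/2)·x_2/x_1. Set MRS = p_1/p_2.
Rearranging, p_2·x_2 = 2·p_1·x_1. Substituting into the budget gives p_1·x_1·(1 + 2) = M.
Demand: x_1*(p_1,p_2,M) = 1/3·M/p_1 and x_2* = 2/3·M/p_2.
At p_1=9, p_2=47, M=42: x_2* = 2/3·42/47 = 0.5957.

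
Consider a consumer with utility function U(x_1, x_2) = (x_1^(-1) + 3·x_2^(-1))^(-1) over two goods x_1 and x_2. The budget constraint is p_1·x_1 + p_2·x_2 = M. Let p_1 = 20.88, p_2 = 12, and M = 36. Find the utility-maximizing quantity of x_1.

x_1* = 0.7454

From the CES first-order condition, (1/3)·(x_2/x_1)^(2) = p_1/p_2.
Solve for the ratio: x_2/x_1 = [3·p_1/p_2]^(0.5).
Substitute x_2 = (x_2/x_1)·x_1 into the budget: x_1* = M/(p_1 + p_2·(x_2/x_1)).
Numerically x_2/x_1 = 2.284732, so x_1* = 36/(20.88 + 12·2.284732) = 0.7454.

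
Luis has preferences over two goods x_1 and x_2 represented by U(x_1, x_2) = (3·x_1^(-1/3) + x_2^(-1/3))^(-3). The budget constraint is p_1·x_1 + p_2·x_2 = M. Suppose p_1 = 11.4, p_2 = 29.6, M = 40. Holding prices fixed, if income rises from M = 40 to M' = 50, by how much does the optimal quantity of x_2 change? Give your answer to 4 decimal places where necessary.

Δx_2* = 0.1208

From the CES first-order condition, 3·(x_2/x_1)^(4/3) = p_1/p_2.
Solve for the ratio: x_2/x_1 = [(1/3)·p_1/p_2]^(0.75).
Substitute x_2 = (x_2/x_1)·x_1 into the budget: x_1* = M/(p_1 + p_2·(x_2/x_1)).
Numerically x_2/x_1 = 0.214471, so x_1* = 40/(11.4 + 29.6·0.214471) = 2.2537 and x_2* = 0.214471·2.2537 = 0.4834.
At M' = 50: x_2* = 0.6042. Change: 0.6042 − 0.4834 = 0.1208.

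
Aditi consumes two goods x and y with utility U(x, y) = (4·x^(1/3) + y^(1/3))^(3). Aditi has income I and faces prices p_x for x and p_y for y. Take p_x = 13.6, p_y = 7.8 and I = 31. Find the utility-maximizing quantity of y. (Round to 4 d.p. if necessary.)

y* = 0.5631

MRS = MU_x/MU_y = 4·(y/x)^(2/3). Set equal to p_x/p_y.
Solve for the ratio: y/x = [(1/4)·p_x/p_y]^(1.5).
Substitute y = (y/x)·x into the budget: x* = I/(p_x + p_y·(y/x)).
Numerically y/x = 0.287791, so x* = 31/(13.6 + 7.8·0.287791) = 1.9565 and y* = 0.287791·1.9565 = 0.5631.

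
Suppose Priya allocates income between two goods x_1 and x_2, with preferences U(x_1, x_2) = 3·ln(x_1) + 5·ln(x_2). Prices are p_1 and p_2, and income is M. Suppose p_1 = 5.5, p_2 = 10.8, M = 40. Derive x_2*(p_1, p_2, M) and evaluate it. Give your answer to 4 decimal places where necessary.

The MRS is (3/5)·x_2/x_1. Set MRS = p_1/p_2.
So 3·p_2·x_2 = 5·p_1·x_1; combined with the budget, a share 0.375 of income goes to x_1.
Demand: x_1*(p_1,p_2,M) = 0.375·M/p_1 and x_2* = 0.625·M/p_2.
At p_1=5.5, p_2=10.8, M=40: x_2* = 0.625·40/10.8 = 2.3148.

x_2* = 2.3148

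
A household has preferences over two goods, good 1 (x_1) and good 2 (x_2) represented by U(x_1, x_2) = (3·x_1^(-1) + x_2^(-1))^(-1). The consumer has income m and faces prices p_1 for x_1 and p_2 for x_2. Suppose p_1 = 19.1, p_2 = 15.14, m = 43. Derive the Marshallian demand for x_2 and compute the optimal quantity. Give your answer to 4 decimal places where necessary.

x_2* = 0.9643

MRS = MU_x_1/MU_x_2 = 3·(x_2/x_1)^(2). Set equal to p_1/p_2.
Solve for the ratio: x_2/x_1 = [(1/3)·p_1/p_2]^(0.5).
With the ratio pinned down, the budget gives x_1* = m/(p_1 + p_2·(x_2/x_1)) and x_2* = (x_2/x_1)·x_1*.
Numerically x_2/x_1 = 0.648475, so x_1* = 43/(19.1 + 15.14·0.648475) = 1.487 and x_2* = 0.648475·1.487 = 0.9643.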